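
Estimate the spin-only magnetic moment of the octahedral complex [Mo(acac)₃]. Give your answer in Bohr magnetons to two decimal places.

3.87 Bohr magnetons

Each acac⁻ contributes -1; 3 × (-1) = -3. With overall charge +0, Mo is in the +3 oxidation state.
Group 6 minus oxidation state +3 gives a d³ configuration for Mo³⁺.
Configuration: t₂g³ eg⁰ → 3 unpaired electrons.
μ(spin-only) = √[3(3+2)] = √15 ≈ 3.87 Bohr magnetons.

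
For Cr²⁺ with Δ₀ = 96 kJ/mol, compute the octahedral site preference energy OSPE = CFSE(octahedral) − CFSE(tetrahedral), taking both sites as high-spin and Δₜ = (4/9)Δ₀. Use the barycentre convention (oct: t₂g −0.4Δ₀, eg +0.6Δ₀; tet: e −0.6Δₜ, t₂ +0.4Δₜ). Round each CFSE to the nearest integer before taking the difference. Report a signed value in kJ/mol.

Cr²⁺: group 6, so d-count = 6 − 2 = 4.
Octahedral (high-spin): t2g^3 e_g^1, CFSE = 3(−0.4) + 1(+0.6) = -0.6Δ₀ = -0.6 × 96 = -58 kJ/mol.
Tetrahedral: e^2 t2^2, CFSE = 2(−0.6) + 2(+0.4) = -0.4Δₜ = -0.4 × (4/9) × 96 = -17 kJ/mol.
OSPE = -58 − (-17) = -41 kJ/mol.

-41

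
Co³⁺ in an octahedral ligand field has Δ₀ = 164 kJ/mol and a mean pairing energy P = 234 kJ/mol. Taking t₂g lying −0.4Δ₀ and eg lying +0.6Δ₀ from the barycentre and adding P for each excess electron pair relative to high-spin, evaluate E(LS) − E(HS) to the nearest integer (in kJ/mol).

140

Group 9 minus oxidation state +3 gives a d⁶ configuration for Co³⁺.
High-spin d⁶ fills as t₂g⁴ eg² with CFSE 4(−0.4) + 2(+0.6) = -0.4Δ₀ = -66 kJ/mol.
Low-spin t₂g⁶ eg⁰ gives -2.4Δ₀ = -394 kJ/mol, but forming 2 extra pairs costs 2P = 468 kJ/mol, so E(LS) = -394 + 468 = 74 kJ/mol.
Thus E(LS) − E(HS) = 140 kJ/mol.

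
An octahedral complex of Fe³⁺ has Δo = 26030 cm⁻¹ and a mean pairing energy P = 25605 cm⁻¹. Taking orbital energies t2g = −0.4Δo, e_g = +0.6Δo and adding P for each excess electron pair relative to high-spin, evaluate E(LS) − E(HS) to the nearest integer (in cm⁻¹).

Group 8 minus oxidation state +3 gives a d⁵ configuration for Fe³⁺.
High-spin d⁵ fills as t2g^3 e_g^2 with CFSE 3(−0.4) + 2(+0.6) = 0.0Δo = 0 cm⁻¹.
Low-spin t2g^5 e_g^0 gives -2.0Δo = -52060 cm⁻¹, but forming 2 extra pairs costs 2P = 51210 cm⁻¹, so E(LS) = -52060 + 51210 = -850 cm⁻¹.
E(LS) − E(HS) = -850 − (0) = -850 cm⁻¹.

-850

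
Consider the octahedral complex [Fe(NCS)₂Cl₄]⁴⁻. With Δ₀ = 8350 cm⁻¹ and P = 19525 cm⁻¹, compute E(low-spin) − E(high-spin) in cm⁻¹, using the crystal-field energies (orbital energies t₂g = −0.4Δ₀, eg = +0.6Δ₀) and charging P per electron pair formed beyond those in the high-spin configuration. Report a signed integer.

22350

Ligand charges: 2×(-1) from NCS⁻ and 4×(-1) from Cl⁻ sum to -6; with overall charge -4, Fe is +2.
Fe is in group 8, so Fe²⁺ is d⁶ (8 − 2 = 6).
High-spin: t₂g⁴ eg², CFSE = -0.4Δ₀ = -3340 cm⁻¹.
For low-spin the configuration is t₂g⁶ eg⁰: orbital energy -2.4 × 8350 = -20040 cm⁻¹, and 2 additional pairs relative to high-spin add 39050 cm⁻¹, giving 19010 cm⁻¹.
E(LS) − E(HS) = 19010 − (-3340) = 22350 cm⁻¹.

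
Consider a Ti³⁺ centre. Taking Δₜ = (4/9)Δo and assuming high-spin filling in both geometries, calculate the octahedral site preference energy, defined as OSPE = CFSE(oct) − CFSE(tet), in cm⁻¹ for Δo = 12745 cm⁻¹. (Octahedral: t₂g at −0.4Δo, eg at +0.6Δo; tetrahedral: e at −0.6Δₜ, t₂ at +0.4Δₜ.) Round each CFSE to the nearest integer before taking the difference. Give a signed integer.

-1699

Ti³⁺: group 4, so d-count = 4 − 3 = 1.
Octahedral high-spin t₂g¹ eg⁰: CFSE = -0.4 × 12745 = -5098 cm⁻¹.
Tetrahedral e¹ t₂⁰ gives -0.6Δₜ = -0.6 × (4/9) × 12745 = -3399 cm⁻¹.
OSPE = CFSE(oct) − CFSE(tet) = -5098 − (-3399) = -1699 cm⁻¹.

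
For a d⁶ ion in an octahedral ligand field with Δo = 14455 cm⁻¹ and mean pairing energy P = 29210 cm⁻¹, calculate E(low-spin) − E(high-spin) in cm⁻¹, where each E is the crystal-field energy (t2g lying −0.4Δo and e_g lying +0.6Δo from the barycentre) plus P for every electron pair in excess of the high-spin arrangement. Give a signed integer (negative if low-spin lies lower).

29510

High-spin: t2g^4 e_g^2, CFSE = -0.4Δo = -5782 cm⁻¹.
Low-spin t2g^6 e_g^0 gives -2.4Δo = -34692 cm⁻¹, but forming 2 extra pairs costs 2P = 58420 cm⁻¹, so E(LS) = -34692 + 58420 = 23728 cm⁻¹.
E(LS) − E(HS) = 23728 − (-5782) = 29510 cm⁻¹.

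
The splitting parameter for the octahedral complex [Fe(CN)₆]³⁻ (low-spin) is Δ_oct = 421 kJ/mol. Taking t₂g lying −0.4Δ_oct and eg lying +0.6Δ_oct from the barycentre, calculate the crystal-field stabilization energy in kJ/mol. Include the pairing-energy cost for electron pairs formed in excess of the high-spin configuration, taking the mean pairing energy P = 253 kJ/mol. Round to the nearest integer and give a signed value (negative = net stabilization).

-336

Each CN⁻ contributes -1; 6 × (-1) = -6. With overall charge -3, Fe is in the +3 oxidation state.
Fe sits in group 8; removing 3 electrons leaves Fe³⁺ with 8 − 3 = 5 d electrons.
Electron filling gives t₂g⁵ eg⁰.
The orbital stabilization is -2.0Δ_oct = -2.0 × 421 = -842 kJ/mol.
Pairing penalty: 2 pairs vs 0 in the high-spin reference → 2 extra × P = 506 kJ/mol.
Net CFSE = -842 + 506 = -336 kJ/mol.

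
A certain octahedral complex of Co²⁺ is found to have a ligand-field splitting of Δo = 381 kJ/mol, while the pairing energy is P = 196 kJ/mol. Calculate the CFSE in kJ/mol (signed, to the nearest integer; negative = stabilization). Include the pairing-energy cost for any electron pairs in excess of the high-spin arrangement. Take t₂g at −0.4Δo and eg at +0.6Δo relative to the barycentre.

Co sits in group 9; removing 2 electrons leaves Co²⁺ with 9 − 2 = 7 d electrons.
Δo > P, so pairing is preferred: the ground state is low-spin.
That gives t₂g⁶ eg¹.
Orbital CFSE = -1.8Δo = -1.8 × 381 = -686 kJ/mol.
Excess pairs vs high-spin: 3 − 2 = 1; pairing cost = +196 kJ/mol.
Net CFSE = -686 + 196 = -490 kJ/mol.

-490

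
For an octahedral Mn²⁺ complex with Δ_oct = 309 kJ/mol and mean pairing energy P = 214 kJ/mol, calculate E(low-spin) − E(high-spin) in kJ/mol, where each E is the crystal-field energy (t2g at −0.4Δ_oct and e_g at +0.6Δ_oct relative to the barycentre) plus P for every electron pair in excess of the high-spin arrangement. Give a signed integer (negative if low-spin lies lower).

-190

Mn sits in group 7; removing 2 electrons leaves Mn²⁺ with 7 − 2 = 5 d electrons.
High-spin: t2g^3 e_g^2, CFSE = 0.0Δ_oct = 0 kJ/mol.
For low-spin the configuration is t2g^5 e_g^0: orbital energy -2.0 × 309 = -618 kJ/mol, and 2 additional pairs relative to high-spin add 428 kJ/mol, giving -190 kJ/mol.
The difference is -190 − (0) = -190 kJ/mol, so low-spin lies lower.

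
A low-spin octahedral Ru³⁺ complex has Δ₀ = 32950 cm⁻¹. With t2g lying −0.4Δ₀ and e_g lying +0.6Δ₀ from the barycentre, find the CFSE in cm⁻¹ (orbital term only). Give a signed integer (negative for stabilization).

-65900

Ru is in group 8, so Ru³⁺ is d⁵ (8 − 3 = 5).
Electron filling gives t2g^5 e_g^0.
Orbital CFSE = 5(-0.4) + 0(0.6) = -2.0Δ₀ = -2.0 × 32950 = -65900 cm⁻¹.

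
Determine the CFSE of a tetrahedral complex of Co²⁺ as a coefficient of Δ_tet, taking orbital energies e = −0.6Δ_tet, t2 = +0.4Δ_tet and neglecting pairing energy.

Co sits in group 9; removing 2 electrons leaves Co²⁺ with 9 − 2 = 7 d electrons.
With tetrahedral geometry the complex is necessarily high-spin.
Configuration: e^4 t2^3.
CFSE = 4(-0.6Δ_tet) + 3(0.4Δ_tet) = -2.4Δ_tet + 1.2Δ_tet = -1.2Δ_tet.

-1.2 Δ_tet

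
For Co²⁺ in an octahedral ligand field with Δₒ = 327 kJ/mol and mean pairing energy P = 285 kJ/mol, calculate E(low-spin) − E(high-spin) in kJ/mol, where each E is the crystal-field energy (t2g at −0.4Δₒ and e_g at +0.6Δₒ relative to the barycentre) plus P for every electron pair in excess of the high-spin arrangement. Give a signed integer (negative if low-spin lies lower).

Co is in group 9, so Co²⁺ is d⁷ (9 − 2 = 7).
High-spin: t2g^5 e_g^2, CFSE = -0.8Δₒ = -262 kJ/mol.
For low-spin the configuration is t2g^6 e_g^1: orbital energy -1.8 × 327 = -589 kJ/mol, and 1 additional pair relative to high-spin adds 285 kJ/mol, giving -304 kJ/mol.
Thus E(LS) − E(HS) = -42 kJ/mol.

-42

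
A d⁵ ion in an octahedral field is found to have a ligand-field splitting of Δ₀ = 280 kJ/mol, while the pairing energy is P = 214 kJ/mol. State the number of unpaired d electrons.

With Δ₀ > P the complex is low-spin.
That gives t₂g⁵ eg⁰.
Unpaired electrons: 1.

1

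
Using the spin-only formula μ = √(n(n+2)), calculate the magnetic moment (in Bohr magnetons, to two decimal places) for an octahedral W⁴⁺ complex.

Group 6 minus oxidation state +4 gives a d² configuration for W⁴⁺.
For octahedral d² the high- and low-spin configurations coincide.
Configuration: t₂g² eg⁰ → 2 unpaired electrons.
μ(spin-only) = √[2(2+2)] = √8 ≈ 2.83 Bohr magnetons.

2.83 Bohr magnetons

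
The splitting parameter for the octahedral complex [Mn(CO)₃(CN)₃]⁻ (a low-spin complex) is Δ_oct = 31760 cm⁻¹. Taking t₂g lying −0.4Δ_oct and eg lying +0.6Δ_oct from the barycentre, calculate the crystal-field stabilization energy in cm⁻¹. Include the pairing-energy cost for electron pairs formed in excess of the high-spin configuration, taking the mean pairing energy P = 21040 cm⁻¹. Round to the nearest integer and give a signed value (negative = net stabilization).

-21440

Ligand charges: 3×(+0) from CO and 3×(-1) from CN⁻ sum to -3; with overall charge -1, Mn is +2.
Mn sits in group 7; removing 2 electrons leaves Mn²⁺ with 7 − 2 = 5 d electrons.
Configuration: t₂g⁵ eg⁰.
Orbital CFSE = 5(-0.4) + 0(0.6) = -2.0Δ_oct = -2.0 × 31760 = -63520 cm⁻¹.
Pairing penalty: 2 pairs vs 0 in the high-spin reference → 2 extra × P = 42080 cm⁻¹.
Net CFSE = -63520 + 42080 = -21440 cm⁻¹.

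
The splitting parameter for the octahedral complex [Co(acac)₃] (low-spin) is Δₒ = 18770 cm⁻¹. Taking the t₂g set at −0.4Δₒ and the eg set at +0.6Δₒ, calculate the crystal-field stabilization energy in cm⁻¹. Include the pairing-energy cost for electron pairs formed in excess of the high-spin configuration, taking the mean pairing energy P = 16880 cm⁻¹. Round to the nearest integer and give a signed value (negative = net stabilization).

-11288

Each acac⁻ contributes -1; 3 × (-1) = -3. With overall charge +0, Co is in the +3 oxidation state.
Co sits in group 9; removing 3 electrons leaves Co³⁺ with 9 − 3 = 6 d electrons.
Electron filling gives t₂g⁶ eg⁰.
CFSE(orbital) = 6×(-0.4Δₒ) + 0×(0.6Δₒ) = -2.4Δₒ; with Δₒ = 18770 cm⁻¹ that is -45048 cm⁻¹.
Relative to high-spin t₂g⁴ eg² (1 paired), the low-spin configuration has 2 additional pairs, contributing +2 × 16880 = +33760 cm⁻¹.
Overall CFSE = -45048 + 33760 = -11288 cm⁻¹.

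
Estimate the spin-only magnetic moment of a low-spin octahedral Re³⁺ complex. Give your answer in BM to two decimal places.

Group 7 minus oxidation state +3 gives a d⁴ configuration for Re³⁺.
Configuration: t₂g⁴ eg⁰ → 2 unpaired electrons.
μ(spin-only) = √[2(2+2)] = √8 ≈ 2.83 BM.

2.83 BM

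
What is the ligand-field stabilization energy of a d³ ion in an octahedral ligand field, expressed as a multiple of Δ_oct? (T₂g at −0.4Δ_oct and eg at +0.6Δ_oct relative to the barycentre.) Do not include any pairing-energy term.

-1.2 Δ_oct

For octahedral d³ the high- and low-spin configurations coincide.
Configuration: t₂g³ eg⁰.
CFSE = 3(-0.4Δ_oct) + 0(0.6Δ_oct) = -1.2Δ_oct + 0.0Δ_oct = -1.2Δ_oct.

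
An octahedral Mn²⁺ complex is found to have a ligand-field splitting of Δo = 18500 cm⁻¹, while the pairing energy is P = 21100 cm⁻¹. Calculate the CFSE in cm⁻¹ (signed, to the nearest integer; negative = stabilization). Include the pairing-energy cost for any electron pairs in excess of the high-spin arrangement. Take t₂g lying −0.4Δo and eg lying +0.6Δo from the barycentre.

Group 7 minus oxidation state +2 gives a d⁵ configuration for Mn²⁺.
Δo < P, so pairing is avoided: the ground state is high-spin.
Configuration: t₂g³ eg².
Orbital CFSE = 0.0Δo = 0.0 × 18500 = 0 cm⁻¹.
High-spin has no excess pairs, so no pairing correction applies.

0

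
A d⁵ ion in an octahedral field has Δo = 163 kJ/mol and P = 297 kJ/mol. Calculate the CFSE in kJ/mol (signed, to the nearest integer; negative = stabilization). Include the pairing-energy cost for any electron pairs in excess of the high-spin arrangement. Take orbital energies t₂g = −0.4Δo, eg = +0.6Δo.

Here Δo < P (163 < 297), so the high-spin state is favoured.
Configuration: t₂g³ eg².
Orbital CFSE = 0.0Δo = 0.0 × 163 = 0 kJ/mol.
High-spin has no excess pairs, so no pairing correction applies.

0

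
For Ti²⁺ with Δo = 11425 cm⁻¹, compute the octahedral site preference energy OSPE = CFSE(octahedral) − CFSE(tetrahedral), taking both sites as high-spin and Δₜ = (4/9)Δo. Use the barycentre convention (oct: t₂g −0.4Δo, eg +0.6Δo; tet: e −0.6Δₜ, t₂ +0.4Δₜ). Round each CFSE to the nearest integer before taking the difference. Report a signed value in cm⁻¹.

-3047

Ti is in group 4, so Ti²⁺ is d² (4 − 2 = 2).
Octahedral (high-spin): t₂g² eg⁰, CFSE = 2(−0.4) + 0(+0.6) = -0.8Δo = -0.8 × 11425 = -9140 cm⁻¹.
Tetrahedral e² t₂⁰ gives -1.2Δₜ = -1.2 × (4/9) × 11425 = -6093 cm⁻¹.
OSPE = CFSE(oct) − CFSE(tet) = -9140 − (-6093) = -3047 cm⁻¹.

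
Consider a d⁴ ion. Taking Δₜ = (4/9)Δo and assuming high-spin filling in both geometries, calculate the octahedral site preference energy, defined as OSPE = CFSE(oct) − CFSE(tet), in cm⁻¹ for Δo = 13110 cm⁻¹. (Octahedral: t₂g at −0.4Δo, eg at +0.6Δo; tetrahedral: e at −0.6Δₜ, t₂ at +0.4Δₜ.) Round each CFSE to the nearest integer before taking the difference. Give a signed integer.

Octahedral (high-spin): t2g^3 e_g^1, CFSE = 3(−0.4) + 1(+0.6) = -0.6Δo = -0.6 × 13110 = -7866 cm⁻¹.
Tetrahedral: e^2 t2^2, CFSE = 2(−0.6) + 2(+0.4) = -0.4Δₜ = -0.4 × (4/9) × 13110 = -2331 cm⁻¹.
OSPE = CFSE(oct) − CFSE(tet) = -7866 − (-2331) = -5535 cm⁻¹.

-5535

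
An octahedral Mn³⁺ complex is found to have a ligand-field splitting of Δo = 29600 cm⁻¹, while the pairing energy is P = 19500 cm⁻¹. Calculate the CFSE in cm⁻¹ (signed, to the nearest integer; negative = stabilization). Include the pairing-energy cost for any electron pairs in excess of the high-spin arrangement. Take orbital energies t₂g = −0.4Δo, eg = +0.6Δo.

Mn is in group 7, so Mn³⁺ is d⁴ (7 − 3 = 4).
Here Δo > P (29600 > 19500), so the low-spin state is favoured.
Filling d⁴ accordingly: t₂g⁴ eg⁰.
Orbital CFSE = -1.6Δo = -1.6 × 29600 = -47360 cm⁻¹.
Excess pairs vs high-spin: 1 − 0 = 1; pairing cost = +19500 cm⁻¹.
Net CFSE = -47360 + 19500 = -27860 cm⁻¹.

-27860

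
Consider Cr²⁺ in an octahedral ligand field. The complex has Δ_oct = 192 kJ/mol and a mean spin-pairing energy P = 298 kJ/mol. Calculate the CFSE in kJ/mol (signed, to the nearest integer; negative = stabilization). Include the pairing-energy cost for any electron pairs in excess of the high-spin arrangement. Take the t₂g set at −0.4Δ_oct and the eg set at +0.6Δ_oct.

Group 6 minus oxidation state +2 gives a d⁴ configuration for Cr²⁺.
Since Δ_oct = 192 kJ/mol < P = 298 kJ/mol, the complex adopts the high-spin configuration.
That gives t₂g³ eg¹.
Orbital CFSE = -0.6Δ_oct = -0.6 × 192 = -115 kJ/mol.
High-spin has no excess pairs, so no pairing correction applies.

-115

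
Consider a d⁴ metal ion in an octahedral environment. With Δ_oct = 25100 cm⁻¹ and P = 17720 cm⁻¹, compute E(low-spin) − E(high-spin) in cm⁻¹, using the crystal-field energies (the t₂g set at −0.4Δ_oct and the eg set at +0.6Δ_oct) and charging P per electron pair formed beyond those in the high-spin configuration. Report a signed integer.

High-spin d⁴ fills as t₂g³ eg¹ with CFSE 3(−0.4) + 1(+0.6) = -0.6Δ_oct = -15060 cm⁻¹.
For low-spin the configuration is t₂g⁴ eg⁰: orbital energy -1.6 × 25100 = -40160 cm⁻¹, and 1 additional pair relative to high-spin adds 17720 cm⁻¹, giving -22440 cm⁻¹.
The difference is -22440 − (-15060) = -7380 cm⁻¹, so low-spin lies lower.

-7380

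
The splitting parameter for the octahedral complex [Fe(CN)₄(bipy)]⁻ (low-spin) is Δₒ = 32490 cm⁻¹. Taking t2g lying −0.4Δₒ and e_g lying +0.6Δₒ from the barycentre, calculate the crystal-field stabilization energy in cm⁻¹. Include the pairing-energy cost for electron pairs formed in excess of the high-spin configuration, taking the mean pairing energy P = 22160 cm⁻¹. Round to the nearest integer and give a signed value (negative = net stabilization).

Ligand charges: 4×(-1) from CN⁻ and 1×(+0) from bipy sum to -4; with overall charge -1, Fe is +3.
Fe sits in group 8; removing 3 electrons leaves Fe³⁺ with 8 − 3 = 5 d electrons.
The d⁵ electrons fill as t2g^5 e_g^0.
Orbital CFSE = 5(-0.4) + 0(0.6) = -2.0Δₒ = -2.0 × 32490 = -64980 cm⁻¹.
Pairing penalty: 2 pairs vs 0 in the high-spin reference → 2 extra × P = 44320 cm⁻¹.
Combining: -64980 + 44320 = -20660 cm⁻¹.

-20660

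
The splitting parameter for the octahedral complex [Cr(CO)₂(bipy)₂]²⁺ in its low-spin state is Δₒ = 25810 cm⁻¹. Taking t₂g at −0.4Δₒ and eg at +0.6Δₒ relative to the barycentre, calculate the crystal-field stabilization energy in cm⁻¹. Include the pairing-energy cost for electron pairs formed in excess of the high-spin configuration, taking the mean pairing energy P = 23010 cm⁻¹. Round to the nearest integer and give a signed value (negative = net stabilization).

-18286

Ligand charges: 2×(+0) from CO and 2×(+0) from bipy sum to +0; with overall charge +2, Cr is +2.
Cr is in group 6, so Cr²⁺ is d⁴ (6 − 2 = 4).
The d⁴ electrons fill as t₂g⁴ eg⁰.
CFSE(orbital) = 4×(-0.4Δₒ) + 0×(0.6Δₒ) = -1.6Δₒ; with Δₒ = 25810 cm⁻¹ that is -41296 cm⁻¹.
Pairing penalty: 1 pair vs 0 in the high-spin reference → 1 extra × P = 23010 cm⁻¹.
Net CFSE = -41296 + 23010 = -18286 cm⁻¹.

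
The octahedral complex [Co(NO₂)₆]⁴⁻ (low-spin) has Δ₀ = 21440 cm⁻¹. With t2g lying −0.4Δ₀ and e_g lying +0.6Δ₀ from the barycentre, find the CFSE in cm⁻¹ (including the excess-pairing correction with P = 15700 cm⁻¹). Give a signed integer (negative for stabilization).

-22892

Each NO₂⁻ contributes -1; 6 × (-1) = -6. With overall charge -4, Co is in the +2 oxidation state.
Co is in group 9, so Co²⁺ is d⁷ (9 − 2 = 7).
Electron filling gives t2g^6 e_g^1.
The orbital stabilization is -1.8Δ₀ = -1.8 × 21440 = -38592 cm⁻¹.
Pairing penalty: 3 pairs vs 2 in the high-spin reference → 1 extra × P = 15700 cm⁻¹.
Overall CFSE = -38592 + 15700 = -22892 cm⁻¹.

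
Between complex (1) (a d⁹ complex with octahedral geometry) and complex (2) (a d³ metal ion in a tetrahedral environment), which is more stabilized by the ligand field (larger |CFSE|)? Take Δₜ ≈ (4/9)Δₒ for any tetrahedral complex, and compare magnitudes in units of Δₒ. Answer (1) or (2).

(1): For octahedral d⁹ the high- and low-spin configurations coincide; t₂g⁶ eg³, CFSE = -0.6Δₒ.
(2): Tetrahedral splitting is small, so the complex is high-spin; e^2 t2^1, CFSE = -0.8Δₜ ≈ -0.36Δₒ.
So (1) has the larger |CFSE|.

(1)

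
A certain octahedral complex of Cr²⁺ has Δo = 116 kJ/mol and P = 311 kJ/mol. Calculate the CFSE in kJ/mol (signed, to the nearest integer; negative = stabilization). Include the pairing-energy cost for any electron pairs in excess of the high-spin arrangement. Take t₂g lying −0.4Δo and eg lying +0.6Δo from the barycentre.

-70

Cr²⁺: group 6, so d-count = 6 − 2 = 4.
Δo < P, so pairing is avoided: the ground state is high-spin.
Configuration: t₂g³ eg¹.
Orbital CFSE = -0.6Δo = -0.6 × 116 = -70 kJ/mol.
High-spin has no excess pairs, so no pairing correction applies.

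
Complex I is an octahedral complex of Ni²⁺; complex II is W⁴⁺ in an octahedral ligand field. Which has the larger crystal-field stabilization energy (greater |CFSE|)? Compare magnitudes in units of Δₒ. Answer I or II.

I: Ni is in group 10, so Ni²⁺ is d⁸ (10 − 2 = 8); t2g^6 e_g^2, CFSE = -1.2Δₒ.
II: W sits in group 6; removing 4 electrons leaves W⁴⁺ with 6 − 4 = 2 d electrons; For octahedral d² the high- and low-spin configurations coincide; t₂g² eg⁰, CFSE = -0.8Δₒ.
So I has the larger |CFSE|.

I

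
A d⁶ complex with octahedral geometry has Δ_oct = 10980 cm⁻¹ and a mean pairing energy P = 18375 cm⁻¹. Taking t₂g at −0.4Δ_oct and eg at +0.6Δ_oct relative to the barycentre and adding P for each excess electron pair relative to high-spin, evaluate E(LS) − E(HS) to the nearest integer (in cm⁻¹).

In the high-spin limit (t₂g⁴ eg²) the orbital term is -0.4Δ_oct = -4392 cm⁻¹, with no excess pairing.
Low-spin t₂g⁶ eg⁰ gives -2.4Δ_oct = -26352 cm⁻¹, but forming 2 extra pairs costs 2P = 36750 cm⁻¹, so E(LS) = -26352 + 36750 = 10398 cm⁻¹.
Thus E(LS) − E(HS) = 14790 cm⁻¹.

14790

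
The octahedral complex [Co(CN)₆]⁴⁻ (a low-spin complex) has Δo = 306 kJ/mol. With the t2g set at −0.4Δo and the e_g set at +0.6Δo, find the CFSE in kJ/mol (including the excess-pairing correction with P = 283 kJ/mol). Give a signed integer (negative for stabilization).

Each CN⁻ contributes -1; 6 × (-1) = -6. With overall charge -4, Co is in the +2 oxidation state.
Co sits in group 9; removing 2 electrons leaves Co²⁺ with 9 − 2 = 7 d electrons.
The d⁷ electrons fill as t2g^6 e_g^1.
The orbital stabilization is -1.8Δo = -1.8 × 306 = -551 kJ/mol.
High-spin d⁷ would be t2g^5 e_g^2 with 2 pairs; low-spin has 3, so 1 excess pair costs +1P = +283 kJ/mol.
Net CFSE = -551 + 283 = -268 kJ/mol.

-268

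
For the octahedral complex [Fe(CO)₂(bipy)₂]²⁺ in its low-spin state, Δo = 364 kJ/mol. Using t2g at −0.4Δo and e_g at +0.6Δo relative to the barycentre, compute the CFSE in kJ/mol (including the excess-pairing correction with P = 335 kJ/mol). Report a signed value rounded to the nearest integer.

Ligand charges: 2×(+0) from CO and 2×(+0) from bipy sum to +0; with overall charge +2, Fe is +2.
Group 8 minus oxidation state +2 gives a d⁶ configuration for Fe²⁺.
Configuration: t2g^6 e_g^0.
The orbital stabilization is -2.4Δo = -2.4 × 364 = -874 kJ/mol.
Relative to high-spin t2g^4 e_g^2 (1 paired), the low-spin configuration has 2 additional pairs, contributing +2 × 335 = +670 kJ/mol.
Net CFSE = -874 + 670 = -204 kJ/mol.

-204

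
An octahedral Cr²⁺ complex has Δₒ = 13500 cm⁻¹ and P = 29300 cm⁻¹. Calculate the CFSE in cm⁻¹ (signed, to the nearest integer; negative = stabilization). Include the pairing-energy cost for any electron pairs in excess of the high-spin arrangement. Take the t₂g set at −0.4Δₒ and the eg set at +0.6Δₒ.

Cr sits in group 6; removing 2 electrons leaves Cr²⁺ with 6 − 2 = 4 d electrons.
Δₒ < P, so pairing is avoided: the ground state is high-spin.
Filling d⁴ accordingly: t₂g³ eg¹.
Orbital CFSE = -0.6Δₒ = -0.6 × 13500 = -8100 cm⁻¹.
High-spin has no excess pairs, so no pairing correction applies.

-8100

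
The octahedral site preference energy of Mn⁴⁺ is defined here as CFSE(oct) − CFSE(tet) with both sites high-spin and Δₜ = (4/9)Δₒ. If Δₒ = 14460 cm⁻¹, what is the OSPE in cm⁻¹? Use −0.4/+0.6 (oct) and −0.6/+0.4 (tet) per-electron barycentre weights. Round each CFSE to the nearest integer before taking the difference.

-12211

Mn⁴⁺: group 7, so d-count = 7 − 4 = 3.
In an octahedral site d³ (HS) is t2g^3 e_g^0, giving CFSE(oct) = -1.2Δₒ = -17352 cm⁻¹.
Tetrahedral e^2 t2^1 gives -0.8Δₜ = -0.8 × (4/9) × 14460 = -5141 cm⁻¹.
OSPE = CFSE(oct) − CFSE(tet) = -17352 − (-5141) = -12211 cm⁻¹.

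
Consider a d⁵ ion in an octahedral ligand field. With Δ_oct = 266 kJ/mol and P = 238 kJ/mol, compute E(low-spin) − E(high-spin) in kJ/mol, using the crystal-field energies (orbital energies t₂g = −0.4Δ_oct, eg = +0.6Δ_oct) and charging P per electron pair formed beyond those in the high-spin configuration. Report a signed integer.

In the high-spin limit (t₂g³ eg²) the orbital term is 0.0Δ_oct = 0 kJ/mol, with no excess pairing.
For low-spin the configuration is t₂g⁵ eg⁰: orbital energy -2.0 × 266 = -532 kJ/mol, and 2 additional pairs relative to high-spin add 476 kJ/mol, giving -56 kJ/mol.
The difference is -56 − (0) = -56 kJ/mol, so low-spin lies lower.

-56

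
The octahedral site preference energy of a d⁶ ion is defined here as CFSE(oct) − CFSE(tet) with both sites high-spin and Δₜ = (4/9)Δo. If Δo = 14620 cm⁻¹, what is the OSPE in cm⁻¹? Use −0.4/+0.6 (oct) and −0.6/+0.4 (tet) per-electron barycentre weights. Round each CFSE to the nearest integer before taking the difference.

-1949

Octahedral (high-spin): t2g^4 e_g^2, CFSE = 4(−0.4) + 2(+0.6) = -0.4Δo = -0.4 × 14620 = -5848 cm⁻¹.
Tetrahedral: e^3 t2^3, CFSE = 3(−0.6) + 3(+0.4) = -0.6Δₜ = -0.6 × (4/9) × 14620 = -3899 cm⁻¹.
OSPE = CFSE(oct) − CFSE(tet) = -5848 − (-3899) = -1949 cm⁻¹.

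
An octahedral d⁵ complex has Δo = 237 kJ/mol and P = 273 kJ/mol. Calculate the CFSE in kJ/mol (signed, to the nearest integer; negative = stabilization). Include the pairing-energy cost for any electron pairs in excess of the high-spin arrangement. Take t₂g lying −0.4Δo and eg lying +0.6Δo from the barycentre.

0

With Δo < P the complex is high-spin.
Filling d⁵ accordingly: t₂g³ eg².
Orbital CFSE = 0.0Δo = 0.0 × 237 = 0 kJ/mol.
High-spin has no excess pairs, so no pairing correction applies.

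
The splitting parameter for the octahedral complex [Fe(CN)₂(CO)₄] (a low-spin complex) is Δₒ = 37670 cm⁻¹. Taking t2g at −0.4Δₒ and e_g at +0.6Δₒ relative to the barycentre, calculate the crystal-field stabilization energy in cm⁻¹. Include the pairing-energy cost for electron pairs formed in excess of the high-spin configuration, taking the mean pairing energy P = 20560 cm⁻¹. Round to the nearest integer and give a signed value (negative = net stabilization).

-49288

Ligand charges: 2×(-1) from CN⁻ and 4×(+0) from CO sum to -2; with overall charge +0, Fe is +2.
Fe²⁺: group 8, so d-count = 8 − 2 = 6.
The d⁶ electrons fill as t2g^6 e_g^0.
The orbital stabilization is -2.4Δₒ = -2.4 × 37670 = -90408 cm⁻¹.
High-spin d⁶ would be t2g^4 e_g^2 with 1 pair; low-spin has 3, so 2 excess pairs cost +2P = +41120 cm⁻¹.
Net CFSE = -90408 + 41120 = -49288 cm⁻¹.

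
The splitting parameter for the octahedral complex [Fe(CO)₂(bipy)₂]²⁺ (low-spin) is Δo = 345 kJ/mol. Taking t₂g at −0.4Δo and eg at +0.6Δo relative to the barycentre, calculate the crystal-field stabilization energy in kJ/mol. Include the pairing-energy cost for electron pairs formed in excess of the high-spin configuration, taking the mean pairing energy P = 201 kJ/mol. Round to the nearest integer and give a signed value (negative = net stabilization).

-426

Ligand charges: 2×(+0) from CO and 2×(+0) from bipy sum to +0; with overall charge +2, Fe is +2.
Fe²⁺: group 8, so d-count = 8 − 2 = 6.
Configuration: t₂g⁶ eg⁰.
Orbital CFSE = 6(-0.4) + 0(0.6) = -2.4Δo = -2.4 × 345 = -828 kJ/mol.
Pairing penalty: 3 pairs vs 1 in the high-spin reference → 2 extra × P = 402 kJ/mol.
Combining: -828 + 402 = -426 kJ/mol.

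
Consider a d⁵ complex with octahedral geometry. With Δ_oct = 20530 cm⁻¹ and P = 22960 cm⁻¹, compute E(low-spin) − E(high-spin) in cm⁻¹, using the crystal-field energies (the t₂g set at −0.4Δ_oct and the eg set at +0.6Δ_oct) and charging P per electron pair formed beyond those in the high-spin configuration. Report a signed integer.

4860

In the high-spin limit (t₂g³ eg²) the orbital term is 0.0Δ_oct = 0 cm⁻¹, with no excess pairing.
Low-spin t₂g⁵ eg⁰ gives -2.0Δ_oct = -41060 cm⁻¹, but forming 2 extra pairs costs 2P = 45920 cm⁻¹, so E(LS) = -41060 + 45920 = 4860 cm⁻¹.
Thus E(LS) − E(HS) = 4860 cm⁻¹.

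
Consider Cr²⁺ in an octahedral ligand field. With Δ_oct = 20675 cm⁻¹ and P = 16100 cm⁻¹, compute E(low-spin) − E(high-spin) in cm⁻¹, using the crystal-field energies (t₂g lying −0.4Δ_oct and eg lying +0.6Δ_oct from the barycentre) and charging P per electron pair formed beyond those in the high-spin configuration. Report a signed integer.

Cr sits in group 6; removing 2 electrons leaves Cr²⁺ with 6 − 2 = 4 d electrons.
In the high-spin limit (t₂g³ eg¹) the orbital term is -0.6Δ_oct = -12405 cm⁻¹, with no excess pairing.
Low-spin t₂g⁴ eg⁰ gives -1.6Δ_oct = -33080 cm⁻¹, but forming 1 extra pair costs 1P = 16100 cm⁻¹, so E(LS) = -33080 + 16100 = -16980 cm⁻¹.
The difference is -16980 − (-12405) = -4575 cm⁻¹, so low-spin lies lower.

-4575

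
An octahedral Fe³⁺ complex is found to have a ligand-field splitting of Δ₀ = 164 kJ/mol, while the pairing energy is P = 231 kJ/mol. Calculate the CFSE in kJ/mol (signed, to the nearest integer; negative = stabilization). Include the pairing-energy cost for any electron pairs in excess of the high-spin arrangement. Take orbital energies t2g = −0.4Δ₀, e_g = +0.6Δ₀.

0

Fe sits in group 8; removing 3 electrons leaves Fe³⁺ with 8 − 3 = 5 d electrons.
With Δ₀ < P the complex is high-spin.
Configuration: t2g^3 e_g^2.
Orbital CFSE = 0.0Δ₀ = 0.0 × 164 = 0 kJ/mol.
High-spin has no excess pairs, so no pairing correction applies.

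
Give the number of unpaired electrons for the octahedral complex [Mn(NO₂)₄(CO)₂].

Ligand charges: 4×(-1) from NO₂⁻ and 2×(+0) from CO sum to -4; with overall charge +0, Mn is +4.
Mn is in group 7, so Mn⁴⁺ is d³ (7 − 4 = 3).
Configuration: t2g^3 e_g^0, giving 3 unpaired electrons.

3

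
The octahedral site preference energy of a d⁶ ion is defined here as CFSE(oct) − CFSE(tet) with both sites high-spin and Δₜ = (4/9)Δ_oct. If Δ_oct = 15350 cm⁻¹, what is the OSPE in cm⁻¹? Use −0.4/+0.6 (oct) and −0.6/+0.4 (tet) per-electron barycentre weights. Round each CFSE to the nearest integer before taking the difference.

-2047

In an octahedral site d⁶ (HS) is t₂g⁴ eg², giving CFSE(oct) = -0.4Δ_oct = -6140 cm⁻¹.
In a tetrahedral site the filling is e³ t₂³: CFSE(tet) = -0.6Δₜ = -0.6 × (4/9)(15350) = -4093 cm⁻¹.
Subtracting, OSPE = -6140 − (-4093) = -2047 cm⁻¹.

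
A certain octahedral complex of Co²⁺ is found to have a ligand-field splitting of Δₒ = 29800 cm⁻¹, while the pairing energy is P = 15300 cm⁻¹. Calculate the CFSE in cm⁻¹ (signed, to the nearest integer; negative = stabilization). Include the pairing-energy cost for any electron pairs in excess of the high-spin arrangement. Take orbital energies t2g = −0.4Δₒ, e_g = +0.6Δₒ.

-38340

Group 9 minus oxidation state +2 gives a d⁷ configuration for Co²⁺.
Since Δₒ = 29800 cm⁻¹ > P = 15300 cm⁻¹, the complex adopts the low-spin configuration.
Configuration: t2g^6 e_g^1.
Orbital CFSE = -1.8Δₒ = -1.8 × 29800 = -53640 cm⁻¹.
Excess pairs vs high-spin: 3 − 2 = 1; pairing cost = +15300 cm⁻¹.
Net CFSE = -53640 + 15300 = -38340 cm⁻¹.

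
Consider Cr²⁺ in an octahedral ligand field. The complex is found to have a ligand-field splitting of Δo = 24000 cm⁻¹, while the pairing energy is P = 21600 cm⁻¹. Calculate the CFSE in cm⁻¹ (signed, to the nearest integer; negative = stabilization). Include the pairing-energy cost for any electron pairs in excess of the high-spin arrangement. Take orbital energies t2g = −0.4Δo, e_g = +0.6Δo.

Cr²⁺: group 6, so d-count = 6 − 2 = 4.
Here Δo > P (24000 > 21600), so the low-spin state is favoured.
That gives t2g^4 e_g^0.
Orbital CFSE = -1.6Δo = -1.6 × 24000 = -38400 cm⁻¹.
Excess pairs vs high-spin: 1 − 0 = 1; pairing cost = +21600 cm⁻¹.
Net CFSE = -38400 + 21600 = -16800 cm⁻¹.

-16800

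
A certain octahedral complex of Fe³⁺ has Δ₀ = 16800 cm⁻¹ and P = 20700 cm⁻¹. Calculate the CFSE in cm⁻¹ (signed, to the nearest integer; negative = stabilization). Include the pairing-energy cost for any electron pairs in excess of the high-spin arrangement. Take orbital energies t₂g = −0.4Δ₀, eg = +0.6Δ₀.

0

Fe is in group 8, so Fe³⁺ is d⁵ (8 − 3 = 5).
With Δ₀ < P the complex is high-spin.
Filling d⁵ accordingly: t₂g³ eg².
Orbital CFSE = 0.0Δ₀ = 0.0 × 16800 = 0 cm⁻¹.
High-spin has no excess pairs, so no pairing correction applies.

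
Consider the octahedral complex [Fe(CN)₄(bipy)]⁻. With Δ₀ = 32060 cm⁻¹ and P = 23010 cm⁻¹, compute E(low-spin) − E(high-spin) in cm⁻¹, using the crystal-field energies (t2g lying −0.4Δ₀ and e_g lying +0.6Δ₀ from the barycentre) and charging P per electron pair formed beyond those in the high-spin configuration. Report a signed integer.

-18100

Ligand charges: 4×(-1) from CN⁻ and 1×(+0) from bipy sum to -4; with overall charge -1, Fe is +3.
Fe sits in group 8; removing 3 electrons leaves Fe³⁺ with 8 − 3 = 5 d electrons.
High-spin: t2g^3 e_g^2, CFSE = 0.0Δ₀ = 0 cm⁻¹.
Low-spin: t2g^5 e_g^0, orbital CFSE = -2.0Δ₀ = -64120 cm⁻¹; plus 2 excess pairs × P = +46020 cm⁻¹; total -18100 cm⁻¹.
E(LS) − E(HS) = -18100 − (0) = -18100 cm⁻¹.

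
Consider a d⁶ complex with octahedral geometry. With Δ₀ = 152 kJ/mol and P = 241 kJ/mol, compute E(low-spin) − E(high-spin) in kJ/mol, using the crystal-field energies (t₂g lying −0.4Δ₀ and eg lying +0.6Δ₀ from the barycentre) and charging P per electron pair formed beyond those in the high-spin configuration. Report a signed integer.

High-spin: t₂g⁴ eg², CFSE = -0.4Δ₀ = -61 kJ/mol.
Low-spin t₂g⁶ eg⁰ gives -2.4Δ₀ = -365 kJ/mol, but forming 2 extra pairs costs 2P = 482 kJ/mol, so E(LS) = -365 + 482 = 117 kJ/mol.
Thus E(LS) − E(HS) = 178 kJ/mol.

178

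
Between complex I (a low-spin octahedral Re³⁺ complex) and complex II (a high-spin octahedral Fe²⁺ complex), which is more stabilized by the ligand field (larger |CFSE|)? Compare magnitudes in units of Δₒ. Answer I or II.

I: Group 7 minus oxidation state +3 gives a d⁴ configuration for Re³⁺; t2g^4 e_g^0, CFSE = -1.6Δₒ.
II: Fe is in group 8, so Fe²⁺ is d⁶ (8 − 2 = 6); t₂g⁴ eg², CFSE = -0.4Δₒ.
So I has the larger |CFSE|.

I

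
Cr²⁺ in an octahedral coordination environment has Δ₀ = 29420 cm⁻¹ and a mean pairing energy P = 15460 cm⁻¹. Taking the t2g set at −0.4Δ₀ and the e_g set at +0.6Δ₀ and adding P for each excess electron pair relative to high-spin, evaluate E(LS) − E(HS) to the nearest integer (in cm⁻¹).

Cr sits in group 6; removing 2 electrons leaves Cr²⁺ with 6 − 2 = 4 d electrons.
High-spin: t2g^3 e_g^1, CFSE = -0.6Δ₀ = -17652 cm⁻¹.
For low-spin the configuration is t2g^4 e_g^0: orbital energy -1.6 × 29420 = -47072 cm⁻¹, and 1 additional pair relative to high-spin adds 15460 cm⁻¹, giving -31612 cm⁻¹.
E(LS) − E(HS) = -31612 − (-17652) = -13960 cm⁻¹.

-13960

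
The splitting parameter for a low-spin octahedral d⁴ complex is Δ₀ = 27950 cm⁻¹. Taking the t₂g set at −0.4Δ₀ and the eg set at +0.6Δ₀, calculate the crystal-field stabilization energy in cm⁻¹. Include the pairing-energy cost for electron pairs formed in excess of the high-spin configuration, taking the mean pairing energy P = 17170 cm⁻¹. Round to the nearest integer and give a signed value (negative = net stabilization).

The d⁴ electrons fill as t₂g⁴ eg⁰.
CFSE(orbital) = 4×(-0.4Δ₀) + 0×(0.6Δ₀) = -1.6Δ₀; with Δ₀ = 27950 cm⁻¹ that is -44720 cm⁻¹.
High-spin d⁴ would be t₂g³ eg¹ with 0 pairs; low-spin has 1, so 1 excess pair costs +1P = +17170 cm⁻¹.
Overall CFSE = -44720 + 17170 = -27550 cm⁻¹.

-27550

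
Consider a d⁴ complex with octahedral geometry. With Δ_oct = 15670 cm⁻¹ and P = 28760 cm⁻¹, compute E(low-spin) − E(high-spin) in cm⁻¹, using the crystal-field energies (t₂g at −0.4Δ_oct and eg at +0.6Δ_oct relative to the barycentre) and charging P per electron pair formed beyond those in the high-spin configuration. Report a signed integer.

13090

In the high-spin limit (t₂g³ eg¹) the orbital term is -0.6Δ_oct = -9402 cm⁻¹, with no excess pairing.
Low-spin: t₂g⁴ eg⁰, orbital CFSE = -1.6Δ_oct = -25072 cm⁻¹; plus 1 excess pair × P = +28760 cm⁻¹; total 3688 cm⁻¹.
The difference is 3688 − (-9402) = 13090 cm⁻¹, so high-spin lies lower.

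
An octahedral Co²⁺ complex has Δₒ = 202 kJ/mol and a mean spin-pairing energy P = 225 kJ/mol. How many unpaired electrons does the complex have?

Co sits in group 9; removing 2 electrons leaves Co²⁺ with 9 − 2 = 7 d electrons.
Since Δₒ = 202 kJ/mol < P = 225 kJ/mol, the complex adopts the high-spin configuration.
Filling d⁷ accordingly: t₂g⁵ eg².
Unpaired electrons: 3.

3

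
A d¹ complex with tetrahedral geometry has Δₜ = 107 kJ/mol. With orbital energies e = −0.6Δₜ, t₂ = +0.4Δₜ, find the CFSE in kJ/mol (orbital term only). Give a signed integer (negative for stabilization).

With tetrahedral geometry the complex is necessarily high-spin.
Configuration: e¹ t₂⁰.
The orbital stabilization is -0.6Δₜ = -0.6 × 107 = -64 kJ/mol.

-64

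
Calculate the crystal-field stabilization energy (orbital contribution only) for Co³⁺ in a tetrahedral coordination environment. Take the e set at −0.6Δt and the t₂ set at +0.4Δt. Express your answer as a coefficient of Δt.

-0.6 Δt

Co sits in group 9; removing 3 electrons leaves Co³⁺ with 9 − 3 = 6 d electrons.
Tetrahedral fields are weak (Δₜ ≈ 4/9 Δₒ), so electrons fill high-spin.
Configuration: e³ t₂³.
CFSE = 3(-0.6Δt) + 3(0.4Δt) = -1.8Δt + 1.2Δt = -0.6Δt.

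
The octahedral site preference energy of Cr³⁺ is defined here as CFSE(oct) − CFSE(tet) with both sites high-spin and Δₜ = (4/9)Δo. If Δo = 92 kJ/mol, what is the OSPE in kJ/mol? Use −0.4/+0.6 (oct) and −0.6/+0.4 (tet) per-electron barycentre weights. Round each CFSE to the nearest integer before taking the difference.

Group 6 minus oxidation state +3 gives a d³ configuration for Cr³⁺.
Octahedral high-spin t₂g³ eg⁰: CFSE = -1.2 × 92 = -110 kJ/mol.
Tetrahedral e² t₂¹ gives -0.8Δₜ = -0.8 × (4/9) × 92 = -33 kJ/mol.
OSPE = CFSE(oct) − CFSE(tet) = -110 − (-33) = -77 kJ/mol.

-77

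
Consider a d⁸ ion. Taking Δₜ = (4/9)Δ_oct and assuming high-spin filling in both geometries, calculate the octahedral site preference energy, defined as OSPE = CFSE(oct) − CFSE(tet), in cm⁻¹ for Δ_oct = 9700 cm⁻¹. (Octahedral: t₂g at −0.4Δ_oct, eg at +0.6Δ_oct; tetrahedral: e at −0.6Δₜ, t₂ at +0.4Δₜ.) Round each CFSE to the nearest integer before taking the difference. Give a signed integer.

Octahedral (high-spin): t2g^6 e_g^2, CFSE = 6(−0.4) + 2(+0.6) = -1.2Δ_oct = -1.2 × 9700 = -11640 cm⁻¹.
Tetrahedral e^4 t2^4 gives -0.8Δₜ = -0.8 × (4/9) × 9700 = -3449 cm⁻¹.
OSPE = CFSE(oct) − CFSE(tet) = -11640 − (-3449) = -8191 cm⁻¹.

-8191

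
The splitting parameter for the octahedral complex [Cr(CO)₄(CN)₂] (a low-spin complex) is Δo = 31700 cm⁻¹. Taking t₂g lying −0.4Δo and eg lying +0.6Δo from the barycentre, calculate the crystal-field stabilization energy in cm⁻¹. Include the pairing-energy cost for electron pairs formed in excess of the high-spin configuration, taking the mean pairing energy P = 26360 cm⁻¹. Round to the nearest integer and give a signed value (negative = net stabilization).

-24360

Ligand charges: 4×(+0) from CO and 2×(-1) from CN⁻ sum to -2; with overall charge +0, Cr is +2.
Cr is in group 6, so Cr²⁺ is d⁴ (6 − 2 = 4).
Electron filling gives t₂g⁴ eg⁰.
The orbital stabilization is -1.6Δo = -1.6 × 31700 = -50720 cm⁻¹.
Pairing penalty: 1 pair vs 0 in the high-spin reference → 1 extra × P = 26360 cm⁻¹.
Combining: -50720 + 26360 = -24360 cm⁻¹.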